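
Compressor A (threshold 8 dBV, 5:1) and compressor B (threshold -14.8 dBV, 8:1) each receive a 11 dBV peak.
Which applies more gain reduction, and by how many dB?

B, by 20.175 dB

A: overshoot 3 dB → output overshoot 0.6 dB → GR 2.4 dB.
B: overshoot 25.8 dB → output overshoot 3.225 dB → GR 22.575 dB.
B applies 20.175 dB more gain reduction.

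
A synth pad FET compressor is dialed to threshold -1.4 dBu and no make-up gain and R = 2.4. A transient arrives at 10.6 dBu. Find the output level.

10.6 dBu sits 12 dB over threshold.
At 2.4:1 the overshoot is divided by 2.4, leaving 5 dB above threshold.
So the level is -1.4 + 5 = 3.6 dBu.

3.6 dBu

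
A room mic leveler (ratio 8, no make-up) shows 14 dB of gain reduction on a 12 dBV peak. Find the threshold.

-4 dBV

Gain reduction = 12 − (-2) = 14 dB; output overshoot = GR / (R − 1) = 14 / 7 = 2 dB.
Threshold = output − output overshoot = -2 − 2 = -4 dBV.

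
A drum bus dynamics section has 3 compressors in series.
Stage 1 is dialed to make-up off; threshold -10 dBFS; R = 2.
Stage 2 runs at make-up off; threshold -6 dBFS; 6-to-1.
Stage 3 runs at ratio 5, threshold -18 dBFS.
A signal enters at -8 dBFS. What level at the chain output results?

Stage 1: -8 dBFS is 2 dB over -10 dBFS; at 2:1 that becomes 1 dB over, giving -9 dBFS.
Stage 2: -9 dBFS is at or below the -6 dBFS threshold — no compression; output -9 dBFS.
Stage 3: overshoot 9 dB → 9/5 = 1.8 dB → -16.2 dBFS.

-16.2 dBFS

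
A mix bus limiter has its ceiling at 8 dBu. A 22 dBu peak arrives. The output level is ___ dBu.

8 dBu

At ∞:1, everything above 8 dBu is held at the ceiling.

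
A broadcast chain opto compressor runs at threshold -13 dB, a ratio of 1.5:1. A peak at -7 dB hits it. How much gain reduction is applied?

2 dB

The signal is 6 dB above threshold.
After 1.5:1 compression the overshoot becomes 6/1.5 = 4 dB.
GR = overshoot in − overshoot out = 6 − 4 = 2 dB.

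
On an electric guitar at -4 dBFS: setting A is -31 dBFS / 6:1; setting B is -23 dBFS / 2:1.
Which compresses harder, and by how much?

A, by 13 dB

A: GR = 27 − 27/6 = 22.5 dB.
B: GR = 19 − 19/2 = 9.5 dB.
A reduces 13 dB more.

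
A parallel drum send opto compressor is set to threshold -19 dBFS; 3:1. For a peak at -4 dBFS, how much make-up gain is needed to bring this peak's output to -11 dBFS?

Without make-up, output = threshold + overshoot/3 = -19 + 5 = -14 dBFS.
Gap to target: 3 dB.

3 dB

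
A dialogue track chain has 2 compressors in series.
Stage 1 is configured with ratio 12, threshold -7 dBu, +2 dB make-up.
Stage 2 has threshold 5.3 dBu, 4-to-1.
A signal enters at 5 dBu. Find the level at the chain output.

Stage 1: 5 dBu is 12 dB over -7 dBu; at 12:1 that becomes 1 dB over, giving -6 dBu; +2 dB make-up → -4 dBu.
Stage 2: -4 dBu ≤ 5.3 dBu, so stage 2 doesn't engage; output -4 dBu.

-4 dBu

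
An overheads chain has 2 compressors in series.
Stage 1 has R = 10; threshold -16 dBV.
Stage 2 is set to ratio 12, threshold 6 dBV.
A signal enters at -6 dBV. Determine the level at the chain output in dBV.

-15 dBV

Stage 1: -6 dBV is 10 dB over -16 dBV; at 10:1 that becomes 1 dB over, giving -15 dBV.
Stage 2: -15 dBV is at or below the 6 dBV threshold — no compression; output -15 dBV.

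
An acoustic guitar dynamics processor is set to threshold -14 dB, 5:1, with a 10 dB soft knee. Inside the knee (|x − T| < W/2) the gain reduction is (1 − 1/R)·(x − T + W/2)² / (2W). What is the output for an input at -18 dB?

-18.04 dB

x − T + W/2 = -18 − (-14) + 5 = 1.
GR = (1 − 1/5) × 1² / 20 = 0.8 × 1 / 20 = 0.04 dB.
Output = -18 − 0.04 = -18.04 dB.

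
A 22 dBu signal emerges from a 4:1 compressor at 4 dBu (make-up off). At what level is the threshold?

-2 dBu

Let T be the threshold. Output overshoot = (input overshoot)/R, so 4 − T = (22 − T)/4.
4·(4 − T) = 22 − T → 3·T = 16 − 22 = -6.
T = -6/3 = -2 dBu.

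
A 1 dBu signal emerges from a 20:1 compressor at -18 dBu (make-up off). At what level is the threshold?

Let T be the threshold. Output overshoot = (input overshoot)/R, so -18 − T = (1 − T)/20.
20·(-18 − T) = 1 − T → 19·T = -360 − 1 = -361.
T = -361/19 = -19 dBu.

-19 dBu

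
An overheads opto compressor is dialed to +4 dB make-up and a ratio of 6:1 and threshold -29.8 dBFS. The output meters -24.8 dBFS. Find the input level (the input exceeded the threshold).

Remove make-up: -24.8 − 4 = -28.8 dBFS.
The compressed level sits -28.8 − (-29.8) = 1 dB over threshold.
Undo the ratio: input overshoot = 1 × 6 = 6 dB, giving input = -23.8 dBFS.

-23.8 dBFS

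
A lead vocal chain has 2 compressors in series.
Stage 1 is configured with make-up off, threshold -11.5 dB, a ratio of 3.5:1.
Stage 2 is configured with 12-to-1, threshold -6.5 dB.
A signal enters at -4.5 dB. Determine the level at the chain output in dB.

Stage 1: -4.5 dB is 7 dB over -11.5 dB; at 3.5:1 that becomes 2 dB over, giving -9.5 dB.
Stage 2: below threshold (-9.5 ≤ -6.5); passes unchanged; output -9.5 dB.

-9.5 dB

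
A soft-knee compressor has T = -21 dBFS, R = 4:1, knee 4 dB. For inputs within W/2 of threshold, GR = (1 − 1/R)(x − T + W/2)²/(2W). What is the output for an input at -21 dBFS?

-21.375 dBFS

x − T + W/2 = -21 − (-21) + 2 = 2.
GR = (1 − 1/4) × 2² / 8 = 0.75 × 4 / 8 = 0.375 dB.
Output = -21 − 0.375 = -21.375 dBFS.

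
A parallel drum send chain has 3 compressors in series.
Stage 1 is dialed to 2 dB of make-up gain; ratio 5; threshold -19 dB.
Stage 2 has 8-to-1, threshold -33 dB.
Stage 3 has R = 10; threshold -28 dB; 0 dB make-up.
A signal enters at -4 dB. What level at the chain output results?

-30.625 dB

Stage 1: -4 dB is 15 dB over -19 dB; at 5:1 that becomes 3 dB over, giving -16 dB; +2 dB make-up → -14 dB.
Stage 2: -14 dB is 19 dB over -33 dB; at 8:1 that becomes 2.375 dB over, giving -30.625 dB.
Stage 3: -30.625 dB is at or below the -28 dB threshold — no compression; output -30.625 dB.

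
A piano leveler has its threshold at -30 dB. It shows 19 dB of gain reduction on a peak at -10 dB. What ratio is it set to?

20:1

Input overshoot = -10 − (-30) = 20 dB.
Output overshoot = 20 − 19 = 1 dB.
Ratio = input overshoot / output overshoot = 20 / 1 = 20.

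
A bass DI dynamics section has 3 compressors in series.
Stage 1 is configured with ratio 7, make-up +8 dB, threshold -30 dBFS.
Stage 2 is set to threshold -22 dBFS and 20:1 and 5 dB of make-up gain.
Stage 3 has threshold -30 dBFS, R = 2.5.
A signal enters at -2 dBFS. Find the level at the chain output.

-24.72 dBFS

Stage 1: overshoot 28 dB → 28/7 = 4 dB → -26 dBFS; +8 dB make-up → -18 dBFS.
Stage 2: overshoot 4 dB → 4/20 = 0.2 dB → -21.8 dBFS; +5 dB make-up → -16.8 dBFS.
Stage 3: -16.8 dBFS is 13.2 dB over -30 dBFS; at 2.5:1 that becomes 5.28 dB over, giving -24.72 dBFS.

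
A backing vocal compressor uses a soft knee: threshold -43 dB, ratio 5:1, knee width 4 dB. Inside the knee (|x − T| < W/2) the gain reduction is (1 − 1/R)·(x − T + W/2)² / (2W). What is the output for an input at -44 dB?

-44.1 dB

x − T + W/2 = -44 − (-43) + 2 = 1.
GR = (1 − 1/5) × 1² / 8 = 0.8 × 1 / 8 = 0.1 dB.
Output = -44 − 0.1 = -44.1 dB.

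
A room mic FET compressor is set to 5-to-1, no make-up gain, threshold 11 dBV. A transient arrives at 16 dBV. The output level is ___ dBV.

12 dBV

16 dBV sits 5 dB over threshold.
The 5 dB excess becomes 1 dB after 5:1 reduction.
So the level is 11 + 1 = 12 dBV.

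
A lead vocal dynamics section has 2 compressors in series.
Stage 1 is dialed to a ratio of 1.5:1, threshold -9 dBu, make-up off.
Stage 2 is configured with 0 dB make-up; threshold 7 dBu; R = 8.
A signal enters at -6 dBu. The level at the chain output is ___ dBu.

-7 dBu

Stage 1: 3 dB above -9 dBu, reduced 1.5:1 to 2 dB above → -7 dBu.
Stage 2: below threshold (-7 ≤ 7); passes unchanged; output -7 dBu.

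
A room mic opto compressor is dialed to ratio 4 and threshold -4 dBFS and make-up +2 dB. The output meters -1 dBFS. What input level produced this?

Before make-up, the level was -1 − 2 = -3 dBFS.
The compressed level sits -3 − (-4) = 1 dB over threshold.
Before 4:1 compression the overshoot was 1 × 4 = 4 dB, so input = -4 + 4 = 0 dBFS.

0 dBFS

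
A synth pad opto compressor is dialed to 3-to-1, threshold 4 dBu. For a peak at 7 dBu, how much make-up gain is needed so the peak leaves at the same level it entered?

Overshoot 3 dB → 3/3 = 1 dB after compression, so the compressed level is 4 + 1 = 5 dBu.
Make-up = target − compressed = 7 − 5 = 2 dB.

2 dB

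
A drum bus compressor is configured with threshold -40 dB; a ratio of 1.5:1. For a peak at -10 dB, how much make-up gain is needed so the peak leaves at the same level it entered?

Overshoot 30 dB → 30/1.5 = 20 dB after compression, so the compressed level is -40 + 20 = -20 dB.
Make-up = target − compressed = -10 − (-20) = 10 dB.

10 dB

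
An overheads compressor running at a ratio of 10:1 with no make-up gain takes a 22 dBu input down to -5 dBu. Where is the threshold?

-8 dBu

Let T be the threshold. Output overshoot = (input overshoot)/R, so -5 − T = (22 − T)/10.
10·(-5 − T) = 22 − T → 9·T = -50 − 22 = -72.
T = -72/9 = -8 dBu.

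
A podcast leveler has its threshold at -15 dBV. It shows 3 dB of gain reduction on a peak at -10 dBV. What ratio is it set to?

2.5:1

Input overshoot = -10 − (-15) = 5 dB.
Output overshoot = 5 − 3 = 2 dB.
Ratio = input overshoot / output overshoot = 5 / 2 = 2.5.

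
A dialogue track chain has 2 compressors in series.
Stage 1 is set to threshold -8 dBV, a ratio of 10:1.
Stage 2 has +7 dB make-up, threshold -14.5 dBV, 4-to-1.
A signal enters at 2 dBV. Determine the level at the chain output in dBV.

Stage 1: 10 dB above -8 dBV, reduced 10:1 to 1 dB above → -7 dBV.
Stage 2: 7.5 dB above -14.5 dBV, reduced 4:1 to 1.875 dB above → -12.625 dBV; +7 dB make-up → -5.625 dBV.

-5.625 dBV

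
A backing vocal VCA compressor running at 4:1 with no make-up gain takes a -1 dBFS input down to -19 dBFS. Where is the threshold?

-25 dBFS

Let T be the threshold. Output overshoot = (input overshoot)/R, so -19 − T = (-1 − T)/4.
4·(-19 − T) = -1 − T → 3·T = -76 − (-1) = -75.
T = -75/3 = -25 dBFS.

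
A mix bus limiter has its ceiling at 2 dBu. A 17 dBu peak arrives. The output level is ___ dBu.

2 dBu

The limiter clamps the peak to its 2 dBu ceiling.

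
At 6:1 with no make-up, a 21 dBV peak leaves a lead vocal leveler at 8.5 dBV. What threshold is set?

6 dBV

Input is 15 dB above T (since output overshoot × R = input overshoot: (8.5 − T)·6 = 21 − T gives T = 6 dBV).
Check: 6 + (21 − 6)/6 = 6 + 2.5 = 8.5 dBV. ✓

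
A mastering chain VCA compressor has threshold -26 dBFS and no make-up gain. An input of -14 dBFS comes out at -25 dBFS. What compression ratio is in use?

Input overshoot = -14 − (-26) = 12 dB; output overshoot = -25 − (-26) = 1 dB.
Ratio = 12 / 1 = 12.

12:1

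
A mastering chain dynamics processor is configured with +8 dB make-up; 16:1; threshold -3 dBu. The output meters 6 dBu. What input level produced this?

13 dBu

Stripping the +8 dB make-up gives -2 dBu at the gain stage.
Post-compression overshoot = -2 − (-3) = 1 dB.
Input overshoot = R × output overshoot = 16 dB → input = -3 + 16 = 13 dBu.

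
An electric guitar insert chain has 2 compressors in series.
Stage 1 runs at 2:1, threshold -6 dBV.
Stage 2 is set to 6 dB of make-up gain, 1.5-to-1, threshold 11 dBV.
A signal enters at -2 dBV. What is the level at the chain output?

Stage 1: -2 dBV is 4 dB over -6 dBV; at 2:1 that becomes 2 dB over, giving -4 dBV.
Stage 2: -4 dBV ≤ 11 dBV, so stage 2 doesn't engage; make-up brings it to 2 dBV.

2 dBV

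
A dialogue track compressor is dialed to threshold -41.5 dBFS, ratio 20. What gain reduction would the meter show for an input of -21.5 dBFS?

19 dB

-21.5 dBFS exceeds the threshold by 20 dB.
At 20:1, output sits 20/20 = 1 dB above threshold.
Gain reduction = 20 − 1 = 19 dB.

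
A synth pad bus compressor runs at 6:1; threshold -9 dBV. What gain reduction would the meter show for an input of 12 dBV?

17.5 dB

The signal is 21 dB above threshold.
After 6:1 compression the overshoot becomes 21/6 = 3.5 dB.
So the signal is attenuated by 21 − 3.5 = 17.5 dB.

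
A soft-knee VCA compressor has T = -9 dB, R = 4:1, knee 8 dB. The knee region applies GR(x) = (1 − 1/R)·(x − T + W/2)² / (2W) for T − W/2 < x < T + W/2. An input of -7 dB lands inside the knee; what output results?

-8.6875 dB

x − T + W/2 = -7 − (-9) + 4 = 6.
GR = (1 − 1/4) × 6² / 16 = 0.75 × 36 / 16 = 1.6875 dB.
Output = -7 − 1.6875 = -8.6875 dB.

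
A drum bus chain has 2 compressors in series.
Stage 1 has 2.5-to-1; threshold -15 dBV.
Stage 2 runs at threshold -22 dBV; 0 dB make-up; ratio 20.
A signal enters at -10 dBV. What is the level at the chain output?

Stage 1: overshoot 5 dB → 5/2.5 = 2 dB → -13 dBV.
Stage 2: 9 dB above -22 dBV, reduced 20:1 to 0.45 dB above → -21.55 dBV.

-21.55 dBV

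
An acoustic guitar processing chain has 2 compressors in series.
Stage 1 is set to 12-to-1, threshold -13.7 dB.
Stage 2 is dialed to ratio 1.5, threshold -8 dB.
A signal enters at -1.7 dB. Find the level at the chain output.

Stage 1: 12 dB above -13.7 dB, reduced 12:1 to 1 dB above → -12.7 dB.
Stage 2: below threshold (-12.7 ≤ -8); passes unchanged; output -12.7 dB.

-12.7 dB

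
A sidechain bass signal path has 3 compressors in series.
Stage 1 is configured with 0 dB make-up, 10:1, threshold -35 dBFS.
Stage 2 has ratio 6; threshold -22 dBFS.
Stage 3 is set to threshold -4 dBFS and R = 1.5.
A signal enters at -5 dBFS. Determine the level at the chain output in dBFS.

Stage 1: -5 dBFS is 30 dB over -35 dBFS; at 10:1 that becomes 3 dB over, giving -32 dBFS.
Stage 2: -32 dBFS ≤ -22 dBFS, so stage 2 doesn't engage; output -32 dBFS.
Stage 3: -32 dBFS is at or below the -4 dBFS threshold — no compression; output -32 dBFS.

-32 dBFS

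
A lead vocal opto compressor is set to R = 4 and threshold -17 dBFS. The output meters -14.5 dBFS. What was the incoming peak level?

-7 dBFS

Post-compression overshoot = -14.5 − (-17) = 2.5 dB.
Input overshoot = R × output overshoot = 10 dB → input = -17 + 10 = -7 dBFS.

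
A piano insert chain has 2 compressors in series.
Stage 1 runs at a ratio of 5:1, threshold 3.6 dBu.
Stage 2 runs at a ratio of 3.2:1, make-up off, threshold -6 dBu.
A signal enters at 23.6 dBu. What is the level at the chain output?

-1.75 dBu

Stage 1: 23.6 dBu is 20 dB over 3.6 dBu; at 5:1 that becomes 4 dB over, giving 7.6 dBu.
Stage 2: 7.6 dBu is 13.6 dB over -6 dBu; at 3.2:1 that becomes 4.25 dB over, giving -1.75 dBu.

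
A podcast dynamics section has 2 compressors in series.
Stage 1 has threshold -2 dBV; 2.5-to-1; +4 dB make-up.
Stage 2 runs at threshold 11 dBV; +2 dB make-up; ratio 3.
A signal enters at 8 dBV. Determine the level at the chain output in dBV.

Stage 1: 10 dB above -2 dBV, reduced 2.5:1 to 4 dB above → 2 dBV; +4 dB make-up → 6 dBV.
Stage 2: 6 dBV ≤ 11 dBV, so stage 2 doesn't engage; make-up brings it to 8 dBV.

8 dBV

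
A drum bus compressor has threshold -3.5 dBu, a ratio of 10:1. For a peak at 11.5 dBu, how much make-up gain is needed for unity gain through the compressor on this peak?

Overshoot 15 dB → 15/10 = 1.5 dB after compression, so the compressed level is -3.5 + 1.5 = -2 dBu.
Make-up = target − compressed = 11.5 − (-2) = 13.5 dB.

13.5 dB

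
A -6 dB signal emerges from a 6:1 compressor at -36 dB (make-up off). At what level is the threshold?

-42 dB

Let T be the threshold. Output overshoot = (input overshoot)/R, so -36 − T = (-6 − T)/6.
6·(-36 − T) = -6 − T → 5·T = -216 − (-6) = -210.
T = -210/5 = -42 dB.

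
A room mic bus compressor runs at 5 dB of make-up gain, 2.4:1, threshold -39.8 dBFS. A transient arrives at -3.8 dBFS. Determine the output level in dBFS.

Overshoot: -3.8 − (-39.8) = 36 dB.
The 36 dB excess becomes 15 dB after 2.4:1 reduction.
So the level is -39.8 + 15 = -24.8 dBFS; make-up adds 5 dB, giving -19.8 dBFS.

-19.8 dBFS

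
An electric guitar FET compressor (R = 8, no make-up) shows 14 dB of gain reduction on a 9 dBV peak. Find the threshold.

-7 dBV

Gain reduction = 9 − (-5) = 14 dB; output overshoot = GR / (R − 1) = 14 / 7 = 2 dB.
Threshold = output − output overshoot = -5 − 2 = -7 dBV.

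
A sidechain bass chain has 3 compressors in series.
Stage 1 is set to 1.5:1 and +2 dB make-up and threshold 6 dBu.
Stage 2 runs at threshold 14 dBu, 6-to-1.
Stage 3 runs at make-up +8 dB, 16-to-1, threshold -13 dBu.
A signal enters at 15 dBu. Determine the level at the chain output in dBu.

-3.3125 dBu

Stage 1: 15 dBu is 9 dB over 6 dBu; at 1.5:1 that becomes 6 dB over, giving 12 dBu; +2 dB make-up → 14 dBu.
Stage 2: 14 dBu ≤ 14 dBu, so stage 2 doesn't engage; output 14 dBu.
Stage 3: 14 dBu is 27 dB over -13 dBu; at 16:1 that becomes 1.6875 dB over, giving -11.3125 dBu; +8 dB make-up → -3.3125 dBu.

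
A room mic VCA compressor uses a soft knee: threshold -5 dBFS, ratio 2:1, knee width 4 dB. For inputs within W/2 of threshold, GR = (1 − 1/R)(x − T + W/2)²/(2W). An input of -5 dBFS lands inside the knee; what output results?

-5.25 dBFS

x − T + W/2 = -5 − (-5) + 2 = 2.
GR = (1 − 1/2) × 2² / 8 = 0.5 × 4 / 8 = 0.25 dB.
Output = -5 − 0.25 = -5.25 dBFS.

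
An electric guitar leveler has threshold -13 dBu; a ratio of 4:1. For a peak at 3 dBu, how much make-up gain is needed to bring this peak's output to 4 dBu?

Overshoot 16 dB → 16/4 = 4 dB after compression, so the compressed level is -13 + 4 = -9 dBu.
Make-up = target − compressed = 4 − (-9) = 13 dB.

13 dB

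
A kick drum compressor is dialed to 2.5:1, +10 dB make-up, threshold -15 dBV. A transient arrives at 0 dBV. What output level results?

Overshoot: 0 − (-15) = 15 dB.
At 2.5:1 the overshoot is divided by 2.5, leaving 6 dB above threshold.
That puts the output at -9 dBV; make-up adds 10 dB, giving 1 dBV.

1 dBV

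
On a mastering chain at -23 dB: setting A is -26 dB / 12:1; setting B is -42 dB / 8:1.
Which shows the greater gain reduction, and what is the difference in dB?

A: overshoot 3 dB → output overshoot 0.25 dB → GR 2.75 dB.
B: overshoot 19 dB → output overshoot 2.375 dB → GR 16.625 dB.
B applies 13.875 dB more gain reduction.

B, by 13.875 dB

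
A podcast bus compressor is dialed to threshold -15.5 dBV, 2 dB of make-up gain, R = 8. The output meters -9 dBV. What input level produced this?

Stripping the +2 dB make-up gives -11 dBV at the gain stage.
That's 4.5 dB above the -15.5 dBV threshold.
Undo the ratio: input overshoot = 4.5 × 8 = 36 dB, giving input = 20.5 dBV.

20.5 dBV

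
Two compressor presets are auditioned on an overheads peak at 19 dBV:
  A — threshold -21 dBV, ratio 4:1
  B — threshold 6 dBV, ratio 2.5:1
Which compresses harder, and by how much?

A, by 22.2 dB

A: overshoot 40 dB → output overshoot 10 dB → GR 30 dB.
B: overshoot 13 dB → output overshoot 5.2 dB → GR 7.8 dB.
A applies 22.2 dB more gain reduction.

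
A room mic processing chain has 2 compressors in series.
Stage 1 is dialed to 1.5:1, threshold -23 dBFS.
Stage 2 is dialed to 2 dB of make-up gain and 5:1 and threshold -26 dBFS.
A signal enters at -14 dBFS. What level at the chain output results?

-22.2 dBFS

Stage 1: 9 dB above -23 dBFS, reduced 1.5:1 to 6 dB above → -17 dBFS.
Stage 2: -17 dBFS is 9 dB over -26 dBFS; at 5:1 that becomes 1.8 dB over, giving -24.2 dBFS; +2 dB make-up → -22.2 dBFS.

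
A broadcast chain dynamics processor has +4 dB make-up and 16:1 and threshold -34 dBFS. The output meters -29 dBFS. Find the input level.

Remove make-up: -29 − 4 = -33 dBFS.
Post-compression overshoot = -33 − (-34) = 1 dB.
Before 16:1 compression the overshoot was 1 × 16 = 16 dB, so input = -34 + 16 = -18 dBFS.

-18 dBFS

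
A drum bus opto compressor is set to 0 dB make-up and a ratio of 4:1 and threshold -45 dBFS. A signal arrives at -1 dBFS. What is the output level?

-34 dBFS

-1 dBFS sits 44 dB over threshold.
4:1 compression reduces that to 44/4 = 11 dB over.
Output = -45 + 11 = -34 dBFS.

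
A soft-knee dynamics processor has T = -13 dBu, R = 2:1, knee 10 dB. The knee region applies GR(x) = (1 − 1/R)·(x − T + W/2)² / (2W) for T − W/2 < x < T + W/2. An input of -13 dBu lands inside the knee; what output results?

x − T + W/2 = -13 − (-13) + 5 = 5.
GR = (1 − 1/2) × 5² / 20 = 0.5 × 25 / 20 = 0.625 dB.
Output = -13 − 0.625 = -13.625 dBu.

-13.625 dBu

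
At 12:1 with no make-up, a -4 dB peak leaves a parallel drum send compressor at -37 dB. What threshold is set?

-40 dB

Let T be the threshold. Output overshoot = (input overshoot)/R, so -37 − T = (-4 − T)/12.
12·(-37 − T) = -4 − T → 11·T = -444 − (-4) = -440.
T = -440/11 = -40 dB.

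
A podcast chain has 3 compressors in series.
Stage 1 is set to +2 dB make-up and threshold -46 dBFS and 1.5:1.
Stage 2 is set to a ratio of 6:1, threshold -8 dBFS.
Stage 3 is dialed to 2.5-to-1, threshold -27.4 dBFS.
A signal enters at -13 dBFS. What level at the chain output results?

Stage 1: overshoot 33 dB → 33/1.5 = 22 dB → -24 dBFS; +2 dB make-up → -22 dBFS.
Stage 2: -22 dBFS is at or below the -8 dBFS threshold — no compression; output -22 dBFS.
Stage 3: overshoot 5.4 dB → 5.4/2.5 = 2.16 dB → -25.24 dBFS.

-25.24 dBFS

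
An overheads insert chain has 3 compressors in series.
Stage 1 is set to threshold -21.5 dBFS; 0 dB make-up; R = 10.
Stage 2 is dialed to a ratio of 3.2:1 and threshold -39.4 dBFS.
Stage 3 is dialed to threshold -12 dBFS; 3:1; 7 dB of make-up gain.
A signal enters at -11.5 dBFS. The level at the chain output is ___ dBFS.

-26.49375 dBFS

Stage 1: -11.5 dBFS is 10 dB over -21.5 dBFS; at 10:1 that becomes 1 dB over, giving -20.5 dBFS.
Stage 2: -20.5 dBFS is 18.9 dB over -39.4 dBFS; at 3.2:1 that becomes 5.90625 dB over, giving -33.49375 dBFS.
Stage 3: below threshold (-33.49375 ≤ -12); passes unchanged; make-up brings it to -26.49375 dBFS.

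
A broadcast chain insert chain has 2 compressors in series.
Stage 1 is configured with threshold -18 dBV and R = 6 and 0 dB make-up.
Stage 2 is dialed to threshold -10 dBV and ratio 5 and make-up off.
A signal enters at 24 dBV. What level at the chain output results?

-11 dBV

Stage 1: overshoot 42 dB → 42/6 = 7 dB → -11 dBV.
Stage 2: -11 dBV is at or below the -10 dBV threshold — no compression; output -11 dBV.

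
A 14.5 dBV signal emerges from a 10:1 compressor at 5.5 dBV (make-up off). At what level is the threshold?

Gain reduction = 14.5 − 5.5 = 9 dB; output overshoot = GR / (R − 1) = 9 / 9 = 1 dB.
Threshold = output − output overshoot = 5.5 − 1 = 4.5 dBV.

4.5 dBV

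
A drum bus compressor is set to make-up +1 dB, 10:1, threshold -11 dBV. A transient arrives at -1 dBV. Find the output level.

The input is 10 dB above the -11 dBV threshold.
The 10 dB excess becomes 1 dB after 10:1 reduction.
Output = -11 + 1 = -10 dBV; make-up adds 1 dB, giving -9 dBV.

-9 dBV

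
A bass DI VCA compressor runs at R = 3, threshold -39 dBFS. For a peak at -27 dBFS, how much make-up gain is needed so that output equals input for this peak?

The peak compresses to -39 + 12/3 = -35 dBFS.
To reach -27 dBFS requires -27 − (-35) = 8 dB of make-up.

8 dB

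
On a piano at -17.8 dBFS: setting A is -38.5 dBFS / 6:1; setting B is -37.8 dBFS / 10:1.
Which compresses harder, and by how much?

A: 20.7 dB over, compressed to 3.45 dB over, so 17.25 dB of GR.
B: 20 dB over, compressed to 2 dB over, so 18 dB of GR.
B applies 0.75 dB more gain reduction.

B, by 0.75 dB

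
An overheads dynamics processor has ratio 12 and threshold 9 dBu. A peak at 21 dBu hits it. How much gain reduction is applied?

Overshoot = 21 − 9 = 12 dB.
A 12:1 ratio leaves 1 dB of that excess.
GR = overshoot in − overshoot out = 12 − 1 = 11 dB.

11 dB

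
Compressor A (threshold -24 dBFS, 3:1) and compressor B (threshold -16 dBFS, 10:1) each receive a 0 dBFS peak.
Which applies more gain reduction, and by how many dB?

A: 24 dB over, compressed to 8 dB over, so 16 dB of GR.
B: 16 dB over, compressed to 1.6 dB over, so 14.4 dB of GR.
A applies 1.6 dB more gain reduction.

A, by 1.6 dB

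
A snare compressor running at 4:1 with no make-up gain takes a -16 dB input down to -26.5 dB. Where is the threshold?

-30 dB

Let T be the threshold. Output overshoot = (input overshoot)/R, so -26.5 − T = (-16 − T)/4.
4·(-26.5 − T) = -16 − T → 3·T = -106 − (-16) = -90.
T = -90/3 = -30 dB.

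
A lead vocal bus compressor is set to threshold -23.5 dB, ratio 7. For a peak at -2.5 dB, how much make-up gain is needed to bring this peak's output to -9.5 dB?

Without make-up, output = threshold + overshoot/7 = -23.5 + 3 = -20.5 dB.
Gap to target: 11 dB.

11 dB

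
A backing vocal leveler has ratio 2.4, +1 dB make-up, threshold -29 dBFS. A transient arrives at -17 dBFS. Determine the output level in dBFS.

The input is 12 dB above the -29 dBFS threshold.
The 12 dB excess becomes 5 dB after 2.4:1 reduction.
Output = -29 + 5 = -24 dBFS; make-up adds 1 dB, giving -23 dBFS.

-23 dBFS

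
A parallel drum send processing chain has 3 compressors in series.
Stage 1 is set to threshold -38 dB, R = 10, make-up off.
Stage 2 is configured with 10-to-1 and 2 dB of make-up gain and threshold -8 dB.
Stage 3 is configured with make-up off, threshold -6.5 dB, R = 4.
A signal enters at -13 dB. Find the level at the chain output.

Stage 1: 25 dB above -38 dB, reduced 10:1 to 2.5 dB above → -35.5 dB.
Stage 2: -35.5 dB is at or below the -8 dB threshold — no compression; make-up brings it to -33.5 dB.
Stage 3: -33.5 dB ≤ -6.5 dB, so stage 3 doesn't engage; output -33.5 dB.

-33.5 dB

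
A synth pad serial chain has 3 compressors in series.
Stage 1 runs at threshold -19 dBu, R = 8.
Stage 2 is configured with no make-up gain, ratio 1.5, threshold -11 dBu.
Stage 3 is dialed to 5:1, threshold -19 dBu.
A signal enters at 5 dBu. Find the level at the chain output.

Stage 1: overshoot 24 dB → 24/8 = 3 dB → -16 dBu.
Stage 2: -16 dBu ≤ -11 dBu, so stage 2 doesn't engage; output -16 dBu.
Stage 3: overshoot 3 dB → 3/5 = 0.6 dB → -18.4 dBu.

-18.4 dBu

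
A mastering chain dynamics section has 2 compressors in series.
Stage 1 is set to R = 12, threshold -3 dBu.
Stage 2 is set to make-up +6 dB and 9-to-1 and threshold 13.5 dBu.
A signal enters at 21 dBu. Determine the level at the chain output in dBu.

Stage 1: overshoot 24 dB → 24/12 = 2 dB → -1 dBu.
Stage 2: -1 dBu is at or below the 13.5 dBu threshold — no compression; make-up brings it to 5 dBu.

5 dBu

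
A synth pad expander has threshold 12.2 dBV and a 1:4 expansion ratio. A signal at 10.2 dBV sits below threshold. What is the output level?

4.2 dBV

The input is 2 dB below the 12.2 dBV threshold.
A 1:4 expander multiplies undershoot by 4: 2 × 4 = 8 dB below threshold.
Output = 12.2 − 8 = 4.2 dBV.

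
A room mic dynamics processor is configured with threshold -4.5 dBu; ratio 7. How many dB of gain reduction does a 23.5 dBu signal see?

24 dB

The signal is 28 dB above threshold.
After 7:1 compression the overshoot becomes 28/7 = 4 dB.
GR = overshoot in − overshoot out = 28 − 4 = 24 dB.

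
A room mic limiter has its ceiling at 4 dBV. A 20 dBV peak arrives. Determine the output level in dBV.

4 dBV

A brickwall limiter is an ∞:1 compressor: any input above the ceiling is clamped to 4 dBV.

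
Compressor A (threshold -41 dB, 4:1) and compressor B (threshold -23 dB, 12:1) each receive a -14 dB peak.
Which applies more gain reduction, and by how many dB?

A, by 12 dB

A: overshoot 27 dB → output overshoot 6.75 dB → GR 20.25 dB.
B: overshoot 9 dB → output overshoot 0.75 dB → GR 8.25 dB.
A applies 12 dB more gain reduction.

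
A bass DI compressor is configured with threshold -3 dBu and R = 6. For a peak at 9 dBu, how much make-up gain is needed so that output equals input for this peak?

Overshoot 12 dB → 12/6 = 2 dB after compression, so the compressed level is -3 + 2 = -1 dBu.
Make-up = target − compressed = 9 − (-1) = 10 dB.

10 dB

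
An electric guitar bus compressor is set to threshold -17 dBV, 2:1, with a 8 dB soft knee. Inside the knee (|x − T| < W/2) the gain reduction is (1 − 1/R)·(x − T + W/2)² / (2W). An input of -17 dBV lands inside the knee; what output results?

-17.5 dBV

x − T + W/2 = -17 − (-17) + 4 = 4.
GR = (1 − 1/2) × 4² / 16 = 0.5 × 16 / 16 = 0.5 dB.
Output = -17 − 0.5 = -17.5 dBV.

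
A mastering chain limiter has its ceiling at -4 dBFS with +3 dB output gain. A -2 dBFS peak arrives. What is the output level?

At ∞:1, everything above -4 dBFS is held at the ceiling.
Output gain then adds 3 dB: -4 + 3 = -1 dBFS.

-1 dBFS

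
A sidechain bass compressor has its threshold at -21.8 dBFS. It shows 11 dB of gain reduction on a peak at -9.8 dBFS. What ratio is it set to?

Input overshoot = -9.8 − (-21.8) = 12 dB.
Output overshoot = 12 − 11 = 1 dB.
Ratio = input overshoot / output overshoot = 12 / 1 = 12.

12:1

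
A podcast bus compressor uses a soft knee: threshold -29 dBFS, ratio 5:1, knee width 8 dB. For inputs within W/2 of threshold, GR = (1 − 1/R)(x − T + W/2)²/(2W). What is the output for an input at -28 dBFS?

x − T + W/2 = -28 − (-29) + 4 = 5.
GR = (1 − 1/5) × 5² / 16 = 0.8 × 25 / 16 = 1.25 dB.
Output = -28 − 1.25 = -29.25 dBFS.

-29.25 dBFS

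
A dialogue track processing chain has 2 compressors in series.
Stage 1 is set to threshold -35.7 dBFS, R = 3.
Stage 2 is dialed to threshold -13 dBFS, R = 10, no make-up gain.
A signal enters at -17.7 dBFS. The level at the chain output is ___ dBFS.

-29.7 dBFS

Stage 1: 18 dB above -35.7 dBFS, reduced 3:1 to 6 dB above → -29.7 dBFS.
Stage 2: -29.7 dBFS is at or below the -13 dBFS threshold — no compression; output -29.7 dBFS.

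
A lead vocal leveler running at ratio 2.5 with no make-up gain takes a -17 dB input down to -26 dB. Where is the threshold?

Input is 15 dB above T (since output overshoot × R = input overshoot: (-26 − T)·2.5 = -17 − T gives T = -32 dB).
Check: -32 + (-17 − (-32))/2.5 = -32 + 6 = -26 dB. ✓

-32 dB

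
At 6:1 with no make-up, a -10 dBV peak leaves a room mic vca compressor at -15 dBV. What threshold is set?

Input is 6 dB above T (since output overshoot × R = input overshoot: (-15 − T)·6 = -10 − T gives T = -16 dBV).
Check: -16 + (-10 − (-16))/6 = -16 + 1 = -15 dBV. ✓

-16 dBV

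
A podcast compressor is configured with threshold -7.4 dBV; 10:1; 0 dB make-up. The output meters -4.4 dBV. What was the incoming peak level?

22.6 dBV

The compressed level sits -4.4 − (-7.4) = 3 dB over threshold.
Undo the ratio: input overshoot = 3 × 10 = 30 dB, giving input = 22.6 dBV.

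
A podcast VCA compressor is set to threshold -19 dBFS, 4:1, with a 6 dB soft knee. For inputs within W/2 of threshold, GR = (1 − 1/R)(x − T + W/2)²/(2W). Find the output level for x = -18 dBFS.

-19 dBFS

x − T + W/2 = -18 − (-19) + 3 = 4.
GR = (1 − 1/4) × 4² / 12 = 0.75 × 16 / 12 = 1 dB.
Output = -18 − 1 = -19 dBFS.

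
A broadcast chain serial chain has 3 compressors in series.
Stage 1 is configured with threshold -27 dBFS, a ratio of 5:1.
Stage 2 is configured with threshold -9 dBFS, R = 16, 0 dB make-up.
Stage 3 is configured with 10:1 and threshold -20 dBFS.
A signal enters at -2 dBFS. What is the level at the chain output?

-22 dBFS

Stage 1: -2 dBFS is 25 dB over -27 dBFS; at 5:1 that becomes 5 dB over, giving -22 dBFS.
Stage 2: -22 dBFS ≤ -9 dBFS, so stage 2 doesn't engage; output -22 dBFS.
Stage 3: below threshold (-22 ≤ -20); passes unchanged; output -22 dBFS.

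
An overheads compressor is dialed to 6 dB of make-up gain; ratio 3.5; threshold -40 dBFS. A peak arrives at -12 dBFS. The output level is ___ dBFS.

The input is 28 dB above the -40 dBFS threshold.
At 3.5:1 the overshoot is divided by 3.5, leaving 8 dB above threshold.
That puts the output at -32 dBFS; make-up adds 6 dB, giving -26 dBFS.

-26 dBFS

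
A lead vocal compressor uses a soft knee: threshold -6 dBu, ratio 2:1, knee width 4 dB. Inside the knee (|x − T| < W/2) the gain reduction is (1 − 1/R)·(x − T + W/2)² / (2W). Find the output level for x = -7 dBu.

-7.0625 dBu

x − T + W/2 = -7 − (-6) + 2 = 1.
GR = (1 − 1/2) × 1² / 8 = 0.5 × 1 / 8 = 0.0625 dB.
Output = -7 − 0.0625 = -7.0625 dBu.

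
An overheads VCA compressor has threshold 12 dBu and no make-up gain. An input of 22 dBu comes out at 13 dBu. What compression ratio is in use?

Input overshoot = 22 − 12 = 10 dB; output overshoot = 13 − 12 = 1 dB.
Ratio = 10 / 1 = 10.

10:1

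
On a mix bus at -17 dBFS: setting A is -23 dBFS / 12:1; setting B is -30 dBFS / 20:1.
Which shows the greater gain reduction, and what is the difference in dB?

A: GR = 6 − 6/12 = 5.5 dB.
B: GR = 13 − 13/20 = 12.35 dB.
B applies 6.85 dB more gain reduction.

B, by 6.85 dB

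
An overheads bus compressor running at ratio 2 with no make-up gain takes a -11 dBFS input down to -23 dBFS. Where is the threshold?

Let T be the threshold. Output overshoot = (input overshoot)/R, so -23 − T = (-11 − T)/2.
2·(-23 − T) = -11 − T → 1·T = -46 − (-11) = -35.
T = -35/1 = -35 dBFS.

-35 dBFS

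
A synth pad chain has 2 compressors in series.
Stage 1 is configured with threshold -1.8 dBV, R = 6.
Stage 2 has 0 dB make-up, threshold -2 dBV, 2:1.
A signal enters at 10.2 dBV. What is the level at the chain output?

Stage 1: overshoot 12 dB → 12/6 = 2 dB → 0.2 dBV.
Stage 2: overshoot 2.2 dB → 2.2/2 = 1.1 dB → -0.9 dBV.

-0.9 dBV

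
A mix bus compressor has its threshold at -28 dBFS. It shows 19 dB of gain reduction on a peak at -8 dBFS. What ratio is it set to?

Input overshoot = -8 − (-28) = 20 dB.
Output overshoot = 20 − 19 = 1 dB.
Ratio = input overshoot / output overshoot = 20 / 1 = 20.

20:1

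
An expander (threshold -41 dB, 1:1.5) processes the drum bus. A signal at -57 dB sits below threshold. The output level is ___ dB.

-65 dB

Below threshold, a 1:1.5 expander applies gain = (1.5−1)×(T − x) of attenuation.
(1.5−1) × 16 = 8 dB, so output = -57 − 8 = -65 dB.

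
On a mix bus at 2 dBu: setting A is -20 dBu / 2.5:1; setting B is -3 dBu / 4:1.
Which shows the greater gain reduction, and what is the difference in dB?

A, by 9.45 dB

A: 22 dB over, compressed to 8.8 dB over, so 13.2 dB of GR.
B: 5 dB over, compressed to 1.25 dB over, so 3.75 dB of GR.
A reduces 9.45 dB more.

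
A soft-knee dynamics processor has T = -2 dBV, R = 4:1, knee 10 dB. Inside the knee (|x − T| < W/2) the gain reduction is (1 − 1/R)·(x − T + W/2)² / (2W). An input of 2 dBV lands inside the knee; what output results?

-1.0375 dBV

x − T + W/2 = 2 − (-2) + 5 = 9.
GR = (1 − 1/4) × 9² / 20 = 0.75 × 81 / 20 = 3.0375 dB.
Output = 2 − 3.0375 = -1.0375 dBV.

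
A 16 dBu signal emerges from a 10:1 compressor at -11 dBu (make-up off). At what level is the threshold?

Let T be the threshold. Output overshoot = (input overshoot)/R, so -11 − T = (16 − T)/10.
10·(-11 − T) = 16 − T → 9·T = -110 − 16 = -126.
T = -126/9 = -14 dBu.

-14 dBu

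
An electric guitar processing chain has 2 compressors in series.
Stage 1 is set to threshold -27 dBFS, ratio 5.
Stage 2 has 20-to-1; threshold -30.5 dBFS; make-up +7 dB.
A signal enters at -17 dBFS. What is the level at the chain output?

Stage 1: -17 dBFS is 10 dB over -27 dBFS; at 5:1 that becomes 2 dB over, giving -25 dBFS.
Stage 2: overshoot 5.5 dB → 5.5/20 = 0.275 dB → -30.225 dBFS; +7 dB make-up → -23.225 dBFS.

-23.225 dBFS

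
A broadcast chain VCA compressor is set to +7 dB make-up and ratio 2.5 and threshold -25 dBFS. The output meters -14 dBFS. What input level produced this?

-15 dBFS

Before make-up, the level was -14 − 7 = -21 dBFS.
The compressed level sits -21 − (-25) = 4 dB over threshold.
Undo the ratio: input overshoot = 4 × 2.5 = 10 dB, giving input = -15 dBFS.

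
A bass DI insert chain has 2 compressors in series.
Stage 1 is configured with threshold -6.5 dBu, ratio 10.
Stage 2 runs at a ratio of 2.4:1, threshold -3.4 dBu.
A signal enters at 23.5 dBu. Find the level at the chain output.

Stage 1: 23.5 dBu is 30 dB over -6.5 dBu; at 10:1 that becomes 3 dB over, giving -3.5 dBu.
Stage 2: -3.5 dBu is at or below the -3.4 dBu threshold — no compression; output -3.5 dBu.

-3.5 dBu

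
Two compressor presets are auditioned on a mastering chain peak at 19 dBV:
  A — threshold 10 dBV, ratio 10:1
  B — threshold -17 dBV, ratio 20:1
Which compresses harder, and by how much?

A: overshoot 9 dB → output overshoot 0.9 dB → GR 8.1 dB.
B: overshoot 36 dB → output overshoot 1.8 dB → GR 34.2 dB.
Difference: 26.1 dB in favour of B.

B, by 26.1 dB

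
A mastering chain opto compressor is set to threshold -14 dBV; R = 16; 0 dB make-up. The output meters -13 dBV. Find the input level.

That's 1 dB above the -14 dBV threshold.
Before 16:1 compression the overshoot was 1 × 16 = 16 dB, so input = -14 + 16 = 2 dBV.

2 dBV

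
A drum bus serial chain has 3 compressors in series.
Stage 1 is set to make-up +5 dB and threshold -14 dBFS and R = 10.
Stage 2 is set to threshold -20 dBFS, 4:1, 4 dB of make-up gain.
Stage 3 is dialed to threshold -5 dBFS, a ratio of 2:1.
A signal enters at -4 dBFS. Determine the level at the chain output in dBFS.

Stage 1: 10 dB above -14 dBFS, reduced 10:1 to 1 dB above → -13 dBFS; +5 dB make-up → -8 dBFS.
Stage 2: 12 dB above -20 dBFS, reduced 4:1 to 3 dB above → -17 dBFS; +4 dB make-up → -13 dBFS.
Stage 3: -13 dBFS is at or below the -5 dBFS threshold — no compression; output -13 dBFS.

-13 dBFS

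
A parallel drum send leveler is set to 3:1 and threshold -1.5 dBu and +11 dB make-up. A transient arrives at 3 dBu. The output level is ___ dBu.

The input is 4.5 dB above the -1.5 dBu threshold.
The 4.5 dB excess becomes 1.5 dB after 3:1 reduction.
So the level is -1.5 + 1.5 = 0 dBu; make-up adds 11 dB, giving 11 dBu.

11 dBu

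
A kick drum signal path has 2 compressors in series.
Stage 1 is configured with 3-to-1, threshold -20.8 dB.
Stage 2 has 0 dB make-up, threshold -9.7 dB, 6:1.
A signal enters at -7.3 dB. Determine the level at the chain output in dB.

Stage 1: -7.3 dB is 13.5 dB over -20.8 dB; at 3:1 that becomes 4.5 dB over, giving -16.3 dB.
Stage 2: below threshold (-16.3 ≤ -9.7); passes unchanged; output -16.3 dB.

-16.3 dB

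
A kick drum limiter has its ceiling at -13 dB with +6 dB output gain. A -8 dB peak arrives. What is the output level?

-7 dB

The limiter clamps the peak to its -13 dB ceiling.
Output gain then adds 6 dB: -13 + 6 = -7 dB.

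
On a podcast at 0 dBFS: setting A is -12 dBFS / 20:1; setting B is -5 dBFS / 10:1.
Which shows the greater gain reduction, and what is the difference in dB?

A, by 6.9 dB

A: 12 dB over, compressed to 0.6 dB over, so 11.4 dB of GR.
B: 5 dB over, compressed to 0.5 dB over, so 4.5 dB of GR.
A reduces 6.9 dB more.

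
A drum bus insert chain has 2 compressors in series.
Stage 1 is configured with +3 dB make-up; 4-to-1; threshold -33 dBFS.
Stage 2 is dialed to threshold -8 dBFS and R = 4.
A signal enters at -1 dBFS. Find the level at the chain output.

Stage 1: 32 dB above -33 dBFS, reduced 4:1 to 8 dB above → -25 dBFS; +3 dB make-up → -22 dBFS.
Stage 2: -22 dBFS ≤ -8 dBFS, so stage 2 doesn't engage; output -22 dBFS.

-22 dBFS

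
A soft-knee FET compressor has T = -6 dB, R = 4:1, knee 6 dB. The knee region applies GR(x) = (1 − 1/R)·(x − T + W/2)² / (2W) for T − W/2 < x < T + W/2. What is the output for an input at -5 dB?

x − T + W/2 = -5 − (-6) + 3 = 4.
GR = (1 − 1/4) × 4² / 12 = 0.75 × 16 / 12 = 1 dB.
Output = -5 − 1 = -6 dB.

-6 dB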